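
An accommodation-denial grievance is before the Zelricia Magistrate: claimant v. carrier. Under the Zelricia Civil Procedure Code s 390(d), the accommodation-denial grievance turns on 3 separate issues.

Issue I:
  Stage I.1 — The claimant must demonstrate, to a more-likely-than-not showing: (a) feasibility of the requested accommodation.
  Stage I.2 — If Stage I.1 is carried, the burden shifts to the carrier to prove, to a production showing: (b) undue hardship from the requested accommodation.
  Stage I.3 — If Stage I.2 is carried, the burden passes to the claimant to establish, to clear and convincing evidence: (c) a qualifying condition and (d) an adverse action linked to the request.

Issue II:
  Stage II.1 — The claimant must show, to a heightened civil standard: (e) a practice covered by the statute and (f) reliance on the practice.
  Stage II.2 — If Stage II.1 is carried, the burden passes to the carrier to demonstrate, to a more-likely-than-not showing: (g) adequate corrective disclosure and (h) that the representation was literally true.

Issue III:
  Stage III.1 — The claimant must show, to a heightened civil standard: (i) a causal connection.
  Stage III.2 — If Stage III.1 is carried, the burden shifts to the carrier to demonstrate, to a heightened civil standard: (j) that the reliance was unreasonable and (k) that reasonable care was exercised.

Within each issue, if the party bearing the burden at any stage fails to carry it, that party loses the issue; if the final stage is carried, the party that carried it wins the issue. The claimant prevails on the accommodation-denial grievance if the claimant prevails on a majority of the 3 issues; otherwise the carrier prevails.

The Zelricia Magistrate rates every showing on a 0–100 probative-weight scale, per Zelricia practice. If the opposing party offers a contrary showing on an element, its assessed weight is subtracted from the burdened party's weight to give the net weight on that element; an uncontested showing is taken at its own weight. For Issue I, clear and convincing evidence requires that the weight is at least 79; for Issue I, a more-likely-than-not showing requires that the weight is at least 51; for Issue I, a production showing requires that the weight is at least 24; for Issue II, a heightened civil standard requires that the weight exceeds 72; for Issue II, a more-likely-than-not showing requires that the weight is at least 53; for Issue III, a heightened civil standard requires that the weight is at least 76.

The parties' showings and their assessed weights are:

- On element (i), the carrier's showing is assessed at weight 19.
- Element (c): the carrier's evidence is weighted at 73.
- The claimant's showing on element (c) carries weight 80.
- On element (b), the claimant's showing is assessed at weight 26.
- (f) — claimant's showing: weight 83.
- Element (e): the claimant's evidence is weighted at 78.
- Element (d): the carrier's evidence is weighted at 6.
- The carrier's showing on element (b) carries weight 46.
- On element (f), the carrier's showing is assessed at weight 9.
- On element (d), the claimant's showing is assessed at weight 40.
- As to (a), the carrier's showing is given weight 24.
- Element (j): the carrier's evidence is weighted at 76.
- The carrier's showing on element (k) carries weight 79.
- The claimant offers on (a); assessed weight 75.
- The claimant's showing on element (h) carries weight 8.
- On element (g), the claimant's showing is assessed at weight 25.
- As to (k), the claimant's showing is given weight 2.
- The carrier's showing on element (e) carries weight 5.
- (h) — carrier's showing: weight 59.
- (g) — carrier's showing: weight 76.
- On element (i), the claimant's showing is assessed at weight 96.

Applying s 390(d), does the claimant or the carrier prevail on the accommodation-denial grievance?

claimant

— Issue I —
Stage I.1 (claimant, a more-likely-than-not showing, weight is at least 51): (a) net 75−24=51 ≥ 51 — meets.
  All elements met. The burden passes to the carrier.
Stage I.2 (carrier, a production showing, weight is at least 24): (b) net 46−26=20 < 24 — fails.
  Stage I.2 not carried; the carrier fails its burden.
The analysis ends at Stage I.2; the claimant prevails on this issue.
— Issue II —
Stage II.1 (claimant, a heightened civil standard, weight exceeds 72): (e) net 78−5=73 > 72 — meets; (f) net 83−9=74 > 72 — meets.
  Stage II.1 carried; the burden shifts to the carrier.
Stage II.2 (carrier, a more-likely-than-not showing, weight is at least 53): (g) net 76−25=51 < 53 — fails; (h) net 59−8=51 < 53 — fails.
  Stage II.2 not carried; the carrier fails its burden.
The analysis ends at Stage II.2; the claimant prevails on this issue.
— Issue III —
Stage III.1 — burden on claimant; standard: a heightened civil standard (weight is at least 76).
    (i): 96 − 19 = 77 ≥ 76 [met]
  Stage III.1 is satisfied; the onus moves to the carrier.
Stage III.2 — burden on carrier; standard: a heightened civil standard (weight is at least 76).
    (j): 76 ≥ 76 [met]
    (k): 79 − 2 = 77 ≥ 76 [met]
  Stage III.2 carried; the final stage is satisfied.
With every stage satisfied, the carrier prevails on this issue.
Per-issue: Issue I → claimant; Issue II → claimant; Issue III → carrier. The claimant must prevail on a majority of issues; overall, the claimant prevails.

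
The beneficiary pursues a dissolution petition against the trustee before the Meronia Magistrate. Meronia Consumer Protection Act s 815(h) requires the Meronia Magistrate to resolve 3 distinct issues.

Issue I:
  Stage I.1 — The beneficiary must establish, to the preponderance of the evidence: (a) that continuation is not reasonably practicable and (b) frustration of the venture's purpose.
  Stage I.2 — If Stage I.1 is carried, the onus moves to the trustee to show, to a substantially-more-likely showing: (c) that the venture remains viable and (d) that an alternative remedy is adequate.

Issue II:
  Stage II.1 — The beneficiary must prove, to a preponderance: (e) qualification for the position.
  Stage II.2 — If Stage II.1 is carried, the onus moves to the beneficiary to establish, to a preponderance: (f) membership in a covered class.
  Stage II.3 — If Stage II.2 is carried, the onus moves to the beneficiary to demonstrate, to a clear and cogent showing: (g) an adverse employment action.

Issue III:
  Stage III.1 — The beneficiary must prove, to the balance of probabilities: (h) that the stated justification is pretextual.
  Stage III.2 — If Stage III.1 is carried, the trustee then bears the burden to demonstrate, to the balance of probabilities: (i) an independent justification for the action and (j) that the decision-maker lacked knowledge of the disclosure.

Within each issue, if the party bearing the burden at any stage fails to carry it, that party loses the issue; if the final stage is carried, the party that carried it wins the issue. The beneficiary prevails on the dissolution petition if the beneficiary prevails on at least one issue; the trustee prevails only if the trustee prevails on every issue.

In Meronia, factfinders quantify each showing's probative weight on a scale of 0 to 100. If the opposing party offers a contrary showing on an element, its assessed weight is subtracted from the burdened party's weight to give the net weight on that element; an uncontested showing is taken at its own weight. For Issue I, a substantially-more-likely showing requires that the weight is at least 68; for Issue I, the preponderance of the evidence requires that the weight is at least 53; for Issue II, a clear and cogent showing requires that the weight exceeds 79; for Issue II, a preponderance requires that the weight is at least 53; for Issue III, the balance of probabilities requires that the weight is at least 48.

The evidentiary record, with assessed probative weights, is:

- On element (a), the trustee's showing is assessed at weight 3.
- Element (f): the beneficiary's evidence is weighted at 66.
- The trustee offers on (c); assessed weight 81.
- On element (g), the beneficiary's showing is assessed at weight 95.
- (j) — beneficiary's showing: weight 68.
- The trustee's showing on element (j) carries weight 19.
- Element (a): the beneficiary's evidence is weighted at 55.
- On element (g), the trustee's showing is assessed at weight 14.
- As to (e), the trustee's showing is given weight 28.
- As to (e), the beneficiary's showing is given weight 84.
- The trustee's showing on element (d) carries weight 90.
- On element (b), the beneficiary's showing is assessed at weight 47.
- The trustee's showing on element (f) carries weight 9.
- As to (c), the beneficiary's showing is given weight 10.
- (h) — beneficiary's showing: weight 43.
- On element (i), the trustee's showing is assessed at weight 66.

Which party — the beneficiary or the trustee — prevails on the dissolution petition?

— Issue I —
At Stage I.1 the beneficiary must meet the preponderance of the evidence (weight is at least 53): on (a) the weight is 55 less the opposing 3 gives net 52, which does not reach 53, so (a) does not meet the standard; on (b) the weight is 47, < 53, so (b) does not meet the standard.
  The beneficiary does not carry Stage I.1.
The analysis ends at Stage I.1; the trustee prevails on this issue.
— Issue II —
At Stage II.1 the beneficiary must meet a preponderance (weight is at least 53): on (e) the weight is 84 less the opposing 28 gives net 56, ≥ 53, so (e) meets the standard.
  All elements met. The beneficiary retains the burden for Stage II.2.
At Stage II.2 the beneficiary must meet a preponderance (weight is at least 53): on (f) the weight is 66 less the opposing 9 gives net 57, ≥ 53, so (f) meets the standard.
  Stage II.2 is satisfied; the beneficiary continues to bear the burden.
At Stage II.3 the beneficiary must meet a clear and cogent showing (weight exceeds 79): on (g) the weight is 95 less the opposing 14 gives net 81, which does exceed 79, so (g) meets the standard.
  Stage II.3 carried; the final stage is satisfied.
With every stage satisfied, the beneficiary prevails on this issue.
— Issue III —
Stage III.1 — burden on beneficiary; standard: the balance of probabilities (weight is at least 48).
    (h): 43 < 48 [not met]
  Not every element is met, so the beneficiary fails to carry Stage III.1.
So the trustee prevails on this issue.
Per-issue: Issue I → trustee; Issue II → beneficiary; Issue III → trustee. The beneficiary must prevail on at least one issue; overall, the beneficiary prevails.

beneficiary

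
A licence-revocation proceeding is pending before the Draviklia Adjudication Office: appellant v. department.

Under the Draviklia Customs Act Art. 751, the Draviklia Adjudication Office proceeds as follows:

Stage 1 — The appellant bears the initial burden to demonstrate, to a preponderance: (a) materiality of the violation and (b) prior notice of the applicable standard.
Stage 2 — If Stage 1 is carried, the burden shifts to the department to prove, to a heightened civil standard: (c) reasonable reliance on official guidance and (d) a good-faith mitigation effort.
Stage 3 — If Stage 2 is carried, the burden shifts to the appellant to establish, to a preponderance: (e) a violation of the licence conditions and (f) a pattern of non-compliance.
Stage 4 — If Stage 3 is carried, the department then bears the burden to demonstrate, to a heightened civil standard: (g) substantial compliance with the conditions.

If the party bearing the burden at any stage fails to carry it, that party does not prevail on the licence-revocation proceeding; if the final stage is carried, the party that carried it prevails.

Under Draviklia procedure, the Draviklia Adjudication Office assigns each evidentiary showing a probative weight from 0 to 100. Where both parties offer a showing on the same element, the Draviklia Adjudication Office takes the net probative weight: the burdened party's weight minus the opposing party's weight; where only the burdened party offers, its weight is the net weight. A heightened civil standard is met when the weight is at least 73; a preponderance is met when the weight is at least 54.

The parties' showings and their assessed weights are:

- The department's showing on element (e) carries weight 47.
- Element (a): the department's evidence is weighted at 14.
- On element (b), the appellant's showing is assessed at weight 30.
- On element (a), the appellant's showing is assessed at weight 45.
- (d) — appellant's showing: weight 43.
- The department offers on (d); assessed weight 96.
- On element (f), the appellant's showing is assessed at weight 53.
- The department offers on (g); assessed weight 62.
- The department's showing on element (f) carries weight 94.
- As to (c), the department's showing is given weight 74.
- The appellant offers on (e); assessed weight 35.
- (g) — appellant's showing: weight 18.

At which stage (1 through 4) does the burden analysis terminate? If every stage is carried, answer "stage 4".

stage 1

Stage 1 (appellant, a preponderance, weight is at least 54): (a) net 45−14=31 < 54 — fails; (b) 30 < 54 — fails.
  Stage 1 not carried; the appellant fails its burden.
The analysis ends at Stage 1; the department prevails.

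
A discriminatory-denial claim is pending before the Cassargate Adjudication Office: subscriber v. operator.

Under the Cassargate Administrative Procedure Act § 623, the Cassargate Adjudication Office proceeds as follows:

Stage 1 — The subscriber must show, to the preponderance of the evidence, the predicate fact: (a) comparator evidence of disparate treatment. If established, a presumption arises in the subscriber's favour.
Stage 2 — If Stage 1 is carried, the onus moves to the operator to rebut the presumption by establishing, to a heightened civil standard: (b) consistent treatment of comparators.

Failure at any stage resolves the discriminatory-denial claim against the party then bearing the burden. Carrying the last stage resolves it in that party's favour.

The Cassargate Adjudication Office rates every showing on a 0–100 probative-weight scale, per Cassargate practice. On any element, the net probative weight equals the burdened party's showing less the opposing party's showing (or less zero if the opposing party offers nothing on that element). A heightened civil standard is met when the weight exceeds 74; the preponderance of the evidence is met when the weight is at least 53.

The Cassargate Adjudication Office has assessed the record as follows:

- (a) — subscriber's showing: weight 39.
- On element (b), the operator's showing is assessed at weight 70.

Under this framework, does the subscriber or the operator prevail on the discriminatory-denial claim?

At Stage 1 the subscriber must meet the preponderance of the evidence (weight is at least 53): on (a) the weight is 39, which does not reach 53, so (a) does not meet the standard.
  Stage 1 not carried; the subscriber fails its burden.
The analysis ends at Stage 1; the operator prevails.

operator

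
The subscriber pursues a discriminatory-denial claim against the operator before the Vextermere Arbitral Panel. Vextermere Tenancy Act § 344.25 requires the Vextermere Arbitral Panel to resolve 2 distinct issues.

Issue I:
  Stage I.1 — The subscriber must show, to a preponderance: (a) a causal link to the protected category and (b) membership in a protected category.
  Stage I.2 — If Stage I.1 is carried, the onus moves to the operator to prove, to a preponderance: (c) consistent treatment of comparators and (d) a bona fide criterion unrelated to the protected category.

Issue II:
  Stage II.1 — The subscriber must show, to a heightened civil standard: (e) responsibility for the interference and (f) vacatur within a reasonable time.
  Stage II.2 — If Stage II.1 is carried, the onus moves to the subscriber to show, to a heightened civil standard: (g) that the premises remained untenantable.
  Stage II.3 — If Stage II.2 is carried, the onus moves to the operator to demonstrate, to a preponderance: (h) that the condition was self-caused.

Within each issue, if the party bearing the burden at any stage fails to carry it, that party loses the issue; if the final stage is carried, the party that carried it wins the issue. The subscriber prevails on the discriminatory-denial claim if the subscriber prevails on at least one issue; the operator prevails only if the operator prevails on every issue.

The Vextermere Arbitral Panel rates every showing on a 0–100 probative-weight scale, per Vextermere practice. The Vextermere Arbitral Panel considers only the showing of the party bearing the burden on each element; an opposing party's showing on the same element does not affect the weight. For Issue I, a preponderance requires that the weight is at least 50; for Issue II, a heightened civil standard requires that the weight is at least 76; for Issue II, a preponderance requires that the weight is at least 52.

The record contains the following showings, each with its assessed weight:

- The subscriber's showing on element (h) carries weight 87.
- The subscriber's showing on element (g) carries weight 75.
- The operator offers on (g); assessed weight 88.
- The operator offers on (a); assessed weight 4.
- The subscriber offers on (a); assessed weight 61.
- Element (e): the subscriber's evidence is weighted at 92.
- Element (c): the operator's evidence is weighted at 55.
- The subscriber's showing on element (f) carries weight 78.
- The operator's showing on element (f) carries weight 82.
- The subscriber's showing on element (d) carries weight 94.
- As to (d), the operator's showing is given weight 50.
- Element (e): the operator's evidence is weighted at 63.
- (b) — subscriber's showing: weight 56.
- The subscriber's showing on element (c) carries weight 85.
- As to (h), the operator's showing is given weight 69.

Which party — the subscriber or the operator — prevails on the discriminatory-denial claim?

— Issue I —
Stage I.1 — burden on subscriber; standard: a preponderance (weight is at least 50).
    (a): 61 (operator's 4 disregarded) ≥ 50 [met]
    (b): 56 ≥ 50 [met]
  Stage I.1 is satisfied; the onus moves to the operator.
Stage I.2 — burden on operator; standard: a preponderance (weight is at least 50).
    (c): 55 (subscriber's 85 disregarded) ≥ 50 [met]
    (d): 50 (subscriber's 94 disregarded) ≥ 50 [met]
  All elements met at the final stage.
With every stage satisfied, the operator prevails on this issue.
— Issue II —
Stage II.1 (subscriber, a heightened civil standard, weight is at least 76): (e) 92 (operator's 63 disregarded) ≥ 76 — meets; (f) 78 (operator's 82 disregarded) ≥ 76 — meets.
  All elements met. The subscriber retains the burden for Stage II.2.
Stage II.2 (subscriber, a heightened civil standard, weight is at least 76): (g) 75 (operator's 88 disregarded) < 76 — fails.
  Not every element is met, so the subscriber fails to carry Stage II.2.
So the operator prevails on this issue.
Per-issue: Issue I → operator; Issue II → operator. The subscriber must prevail on at least one issue; overall, the operator prevails.

operator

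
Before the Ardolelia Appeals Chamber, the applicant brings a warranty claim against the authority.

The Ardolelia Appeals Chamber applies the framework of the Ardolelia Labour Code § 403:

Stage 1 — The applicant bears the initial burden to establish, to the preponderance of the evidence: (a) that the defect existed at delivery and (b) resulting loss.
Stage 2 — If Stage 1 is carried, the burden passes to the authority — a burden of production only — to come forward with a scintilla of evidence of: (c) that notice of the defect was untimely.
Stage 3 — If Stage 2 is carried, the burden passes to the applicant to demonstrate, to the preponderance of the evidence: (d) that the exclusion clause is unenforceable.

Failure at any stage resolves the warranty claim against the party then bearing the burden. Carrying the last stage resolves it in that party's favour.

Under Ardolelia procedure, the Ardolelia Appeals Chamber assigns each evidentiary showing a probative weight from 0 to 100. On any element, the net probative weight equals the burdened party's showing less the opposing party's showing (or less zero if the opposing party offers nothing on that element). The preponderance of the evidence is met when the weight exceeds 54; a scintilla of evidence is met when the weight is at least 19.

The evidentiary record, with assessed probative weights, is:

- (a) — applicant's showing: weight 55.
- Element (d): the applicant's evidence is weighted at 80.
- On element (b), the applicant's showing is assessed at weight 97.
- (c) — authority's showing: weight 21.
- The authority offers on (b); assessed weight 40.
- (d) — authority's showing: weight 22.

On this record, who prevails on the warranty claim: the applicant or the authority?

Stage 1 — burden on applicant; standard: the preponderance of the evidence (weight exceeds 54).
    (a): 55 > 54 [met]
    (b): 97 − 40 = 57 > 54 [met]
  The applicant carries Stage 1; the authority now bears the burden.
Stage 2 — burden on authority; standard: a scintilla of evidence (weight is at least 19).
    (c): 21 ≥ 19 [met]
  Stage 2 carried; the burden shifts to the applicant.
Stage 3 — burden on applicant; standard: the preponderance of the evidence (weight exceeds 54).
    (d): 80 − 22 = 58 > 54 [met]
  The applicant carries the last stage.
With every stage satisfied, the applicant prevails.

applicant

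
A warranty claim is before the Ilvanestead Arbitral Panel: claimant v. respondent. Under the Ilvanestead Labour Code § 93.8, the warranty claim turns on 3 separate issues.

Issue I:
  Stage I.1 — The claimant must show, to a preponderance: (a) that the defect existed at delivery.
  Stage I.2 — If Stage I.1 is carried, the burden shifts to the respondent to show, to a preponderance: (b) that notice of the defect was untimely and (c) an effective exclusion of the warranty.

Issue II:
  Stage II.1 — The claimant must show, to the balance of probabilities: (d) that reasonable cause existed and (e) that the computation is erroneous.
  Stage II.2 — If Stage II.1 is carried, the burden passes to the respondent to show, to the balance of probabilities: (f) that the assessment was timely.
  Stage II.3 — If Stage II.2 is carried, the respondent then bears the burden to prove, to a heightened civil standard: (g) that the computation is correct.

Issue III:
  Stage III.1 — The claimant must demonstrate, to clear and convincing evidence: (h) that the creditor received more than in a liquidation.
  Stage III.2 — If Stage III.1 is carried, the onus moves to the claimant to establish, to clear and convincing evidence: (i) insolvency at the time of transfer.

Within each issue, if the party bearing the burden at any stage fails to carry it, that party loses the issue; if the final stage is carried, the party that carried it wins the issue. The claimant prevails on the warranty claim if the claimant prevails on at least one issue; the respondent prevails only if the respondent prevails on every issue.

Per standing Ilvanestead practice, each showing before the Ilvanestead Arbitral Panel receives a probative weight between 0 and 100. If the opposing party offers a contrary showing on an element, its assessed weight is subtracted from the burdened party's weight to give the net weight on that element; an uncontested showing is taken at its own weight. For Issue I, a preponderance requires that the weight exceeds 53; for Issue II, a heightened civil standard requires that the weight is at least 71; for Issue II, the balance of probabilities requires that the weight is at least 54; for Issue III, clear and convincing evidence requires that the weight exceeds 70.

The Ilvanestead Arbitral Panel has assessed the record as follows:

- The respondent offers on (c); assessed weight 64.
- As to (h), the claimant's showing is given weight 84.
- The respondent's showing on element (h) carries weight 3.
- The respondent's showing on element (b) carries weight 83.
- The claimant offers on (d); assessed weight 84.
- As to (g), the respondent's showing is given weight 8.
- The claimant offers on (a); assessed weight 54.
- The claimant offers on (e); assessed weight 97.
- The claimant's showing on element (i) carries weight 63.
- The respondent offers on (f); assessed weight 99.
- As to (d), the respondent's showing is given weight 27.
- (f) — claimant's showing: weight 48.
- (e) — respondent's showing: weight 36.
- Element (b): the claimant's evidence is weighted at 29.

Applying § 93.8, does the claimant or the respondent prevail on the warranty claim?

— Issue I —
Stage I.1 (claimant, a preponderance, weight exceeds 53): (a) 54 > 53 — meets.
  The claimant carries Stage I.1; the respondent now bears the burden.
Stage I.2 (respondent, a preponderance, weight exceeds 53): (b) net 83−29=54 > 53 — meets; (c) 64 > 53 — meets.
  The respondent carries the last stage.
With every stage satisfied, the respondent prevails on this issue.
— Issue II —
Stage II.1 (claimant, the balance of probabilities, weight is at least 54): (d) net 84−27=57 ≥ 54 — meets; (e) net 97−36=61 ≥ 54 — meets.
  Stage II.1 is satisfied; the onus moves to the respondent.
Stage II.2 (respondent, the balance of probabilities, weight is at least 54): (f) net 99−48=51 < 54 — fails.
  Not every element is met, so the respondent fails to carry Stage II.2.
The analysis ends at Stage II.2; the claimant prevails on this issue.
— Issue III —
Stage III.1 (claimant, clear and convincing evidence, weight exceeds 70): (h) net 84−3=81 > 70 — meets.
  Stage III.1 carried; the burden remains with the claimant.
Stage III.2 (claimant, clear and convincing evidence, weight exceeds 70): (i) 63 ≤ 70 — fails.
  Stage III.2 not carried; the claimant fails its burden.
The respondent prevails on this issue.
Per-issue: Issue I → respondent; Issue II → claimant; Issue III → respondent. The claimant must prevail on at least one issue; overall, the claimant prevails.

claimant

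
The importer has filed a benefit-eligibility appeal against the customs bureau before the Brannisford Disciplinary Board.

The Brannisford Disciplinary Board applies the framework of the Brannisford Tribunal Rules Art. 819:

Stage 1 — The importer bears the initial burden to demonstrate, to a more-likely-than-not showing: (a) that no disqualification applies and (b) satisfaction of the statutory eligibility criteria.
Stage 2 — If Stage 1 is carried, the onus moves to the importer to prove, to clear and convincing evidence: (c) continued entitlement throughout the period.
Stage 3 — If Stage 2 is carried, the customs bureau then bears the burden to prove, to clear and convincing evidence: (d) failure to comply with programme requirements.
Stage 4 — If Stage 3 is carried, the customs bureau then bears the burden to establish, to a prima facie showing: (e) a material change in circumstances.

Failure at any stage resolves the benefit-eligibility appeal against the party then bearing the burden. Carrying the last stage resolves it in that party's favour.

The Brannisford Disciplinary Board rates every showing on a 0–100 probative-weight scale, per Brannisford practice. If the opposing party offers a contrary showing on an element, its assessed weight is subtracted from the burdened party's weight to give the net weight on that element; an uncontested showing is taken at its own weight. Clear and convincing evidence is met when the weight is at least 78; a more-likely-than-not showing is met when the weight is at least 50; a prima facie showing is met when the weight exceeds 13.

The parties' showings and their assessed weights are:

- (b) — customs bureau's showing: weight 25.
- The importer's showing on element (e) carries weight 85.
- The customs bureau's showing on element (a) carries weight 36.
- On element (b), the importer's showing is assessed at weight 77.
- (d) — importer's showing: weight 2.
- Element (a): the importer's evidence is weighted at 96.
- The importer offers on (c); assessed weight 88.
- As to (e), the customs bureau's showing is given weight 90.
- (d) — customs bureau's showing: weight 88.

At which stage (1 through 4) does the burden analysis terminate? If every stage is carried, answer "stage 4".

stage 4

Stage 1 (importer, a more-likely-than-not showing, weight is at least 50): (a) net 96−36=60 ≥ 50 — meets; (b) net 77−25=52 ≥ 50 — meets.
  Stage 1 is satisfied; the importer continues to bear the burden.
Stage 2 (importer, clear and convincing evidence, weight is at least 78): (c) 88 ≥ 78 — meets.
  The importer carries Stage 2; the customs bureau now bears the burden.
Stage 3 (customs bureau, clear and convincing evidence, weight is at least 78): (d) net 88−2=86 ≥ 78 — meets.
  Stage 3 is satisfied; the customs bureau continues to bear the burden.
Stage 4 (customs bureau, a prima facie showing, weight exceeds 13): (e) net 90−85=5 ≤ 13 — fails.
  The customs bureau does not carry Stage 4.
The analysis ends at Stage 4; the importer prevails.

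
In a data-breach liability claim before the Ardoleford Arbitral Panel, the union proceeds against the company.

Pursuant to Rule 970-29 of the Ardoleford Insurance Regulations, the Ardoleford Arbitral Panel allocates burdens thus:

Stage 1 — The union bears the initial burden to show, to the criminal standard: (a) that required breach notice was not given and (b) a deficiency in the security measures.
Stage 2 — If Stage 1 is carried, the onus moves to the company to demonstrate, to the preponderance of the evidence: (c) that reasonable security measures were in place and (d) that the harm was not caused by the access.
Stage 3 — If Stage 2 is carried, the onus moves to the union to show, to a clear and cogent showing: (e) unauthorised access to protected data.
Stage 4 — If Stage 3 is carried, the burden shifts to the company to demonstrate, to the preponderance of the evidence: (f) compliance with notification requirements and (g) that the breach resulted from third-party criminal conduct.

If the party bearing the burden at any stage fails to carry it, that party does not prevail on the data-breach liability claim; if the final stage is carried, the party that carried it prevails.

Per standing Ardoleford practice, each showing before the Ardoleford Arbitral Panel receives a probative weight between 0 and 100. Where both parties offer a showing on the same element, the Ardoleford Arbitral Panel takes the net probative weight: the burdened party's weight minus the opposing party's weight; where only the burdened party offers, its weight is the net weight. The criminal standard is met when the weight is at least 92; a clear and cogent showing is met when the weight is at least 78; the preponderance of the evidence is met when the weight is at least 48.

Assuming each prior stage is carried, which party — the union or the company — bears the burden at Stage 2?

company

Stage 2's rule assigns the burden to the company (to the preponderance of the evidence).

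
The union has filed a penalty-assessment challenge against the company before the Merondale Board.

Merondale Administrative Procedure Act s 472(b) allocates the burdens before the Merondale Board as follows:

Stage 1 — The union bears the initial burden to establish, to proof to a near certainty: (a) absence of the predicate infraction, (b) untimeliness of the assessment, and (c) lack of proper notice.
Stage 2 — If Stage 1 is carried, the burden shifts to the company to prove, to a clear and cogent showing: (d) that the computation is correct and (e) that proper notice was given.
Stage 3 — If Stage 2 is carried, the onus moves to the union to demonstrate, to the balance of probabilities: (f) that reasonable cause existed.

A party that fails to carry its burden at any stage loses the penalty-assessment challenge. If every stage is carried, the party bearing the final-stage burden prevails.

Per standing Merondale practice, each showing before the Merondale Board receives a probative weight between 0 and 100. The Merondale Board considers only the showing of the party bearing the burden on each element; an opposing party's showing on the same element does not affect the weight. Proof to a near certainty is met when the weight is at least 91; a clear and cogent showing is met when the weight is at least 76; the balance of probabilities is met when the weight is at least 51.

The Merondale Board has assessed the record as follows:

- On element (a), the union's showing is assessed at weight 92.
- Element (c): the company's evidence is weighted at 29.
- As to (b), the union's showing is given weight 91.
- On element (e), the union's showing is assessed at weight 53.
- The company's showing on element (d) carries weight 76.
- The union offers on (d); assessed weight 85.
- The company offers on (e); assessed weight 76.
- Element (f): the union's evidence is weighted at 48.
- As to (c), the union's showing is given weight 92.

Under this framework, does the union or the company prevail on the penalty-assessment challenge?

company

Stage 1 — burden on union; standard: proof to a near certainty (weight is at least 91).
    (a): 92 ≥ 91 [met]
    (b): 91 ≥ 91 [met]
    (c): 92 (company's 29 disregarded) ≥ 91 [met]
  All elements met. The burden passes to the company.
Stage 2 — burden on company; standard: a clear and cogent showing (weight is at least 76).
    (d): 76 (union's 85 disregarded) ≥ 76 [met]
    (e): 76 (union's 53 disregarded) ≥ 76 [met]
  The company carries Stage 2; the union now bears the burden.
Stage 3 — burden on union; standard: the balance of probabilities (weight is at least 51).
    (f): 48 < 51 [not met]
  Stage 3 not carried; the union fails its burden.
The analysis ends at Stage 3; the company prevails.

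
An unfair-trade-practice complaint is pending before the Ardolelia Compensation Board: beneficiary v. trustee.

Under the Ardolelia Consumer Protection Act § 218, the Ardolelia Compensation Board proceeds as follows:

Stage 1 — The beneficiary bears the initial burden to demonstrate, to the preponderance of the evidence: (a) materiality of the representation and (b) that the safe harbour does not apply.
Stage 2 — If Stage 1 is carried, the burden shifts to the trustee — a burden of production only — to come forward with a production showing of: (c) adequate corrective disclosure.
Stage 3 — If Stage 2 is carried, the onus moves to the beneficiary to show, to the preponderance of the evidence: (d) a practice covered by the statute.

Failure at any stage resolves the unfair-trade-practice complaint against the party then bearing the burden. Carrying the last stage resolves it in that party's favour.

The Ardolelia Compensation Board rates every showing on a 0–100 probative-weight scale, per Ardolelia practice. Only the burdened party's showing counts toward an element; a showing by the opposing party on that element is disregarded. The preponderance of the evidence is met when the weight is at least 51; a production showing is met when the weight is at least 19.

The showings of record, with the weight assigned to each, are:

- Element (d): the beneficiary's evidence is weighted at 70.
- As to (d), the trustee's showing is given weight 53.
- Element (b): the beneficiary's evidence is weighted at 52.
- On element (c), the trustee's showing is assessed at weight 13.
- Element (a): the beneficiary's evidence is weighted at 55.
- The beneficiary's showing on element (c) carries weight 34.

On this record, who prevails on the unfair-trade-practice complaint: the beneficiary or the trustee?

beneficiary

Stage 1 (beneficiary, the preponderance of the evidence, weight is at least 51): (a) 55 ≥ 51 — meets; (b) 52 ≥ 51 — meets.
  Stage 1 carried; the burden shifts to the trustee.
Stage 2 (trustee, a production showing, weight is at least 19): (c) 13 (beneficiary's 34 disregarded) < 19 — fails.
  The trustee does not carry Stage 2.
So the beneficiary prevails.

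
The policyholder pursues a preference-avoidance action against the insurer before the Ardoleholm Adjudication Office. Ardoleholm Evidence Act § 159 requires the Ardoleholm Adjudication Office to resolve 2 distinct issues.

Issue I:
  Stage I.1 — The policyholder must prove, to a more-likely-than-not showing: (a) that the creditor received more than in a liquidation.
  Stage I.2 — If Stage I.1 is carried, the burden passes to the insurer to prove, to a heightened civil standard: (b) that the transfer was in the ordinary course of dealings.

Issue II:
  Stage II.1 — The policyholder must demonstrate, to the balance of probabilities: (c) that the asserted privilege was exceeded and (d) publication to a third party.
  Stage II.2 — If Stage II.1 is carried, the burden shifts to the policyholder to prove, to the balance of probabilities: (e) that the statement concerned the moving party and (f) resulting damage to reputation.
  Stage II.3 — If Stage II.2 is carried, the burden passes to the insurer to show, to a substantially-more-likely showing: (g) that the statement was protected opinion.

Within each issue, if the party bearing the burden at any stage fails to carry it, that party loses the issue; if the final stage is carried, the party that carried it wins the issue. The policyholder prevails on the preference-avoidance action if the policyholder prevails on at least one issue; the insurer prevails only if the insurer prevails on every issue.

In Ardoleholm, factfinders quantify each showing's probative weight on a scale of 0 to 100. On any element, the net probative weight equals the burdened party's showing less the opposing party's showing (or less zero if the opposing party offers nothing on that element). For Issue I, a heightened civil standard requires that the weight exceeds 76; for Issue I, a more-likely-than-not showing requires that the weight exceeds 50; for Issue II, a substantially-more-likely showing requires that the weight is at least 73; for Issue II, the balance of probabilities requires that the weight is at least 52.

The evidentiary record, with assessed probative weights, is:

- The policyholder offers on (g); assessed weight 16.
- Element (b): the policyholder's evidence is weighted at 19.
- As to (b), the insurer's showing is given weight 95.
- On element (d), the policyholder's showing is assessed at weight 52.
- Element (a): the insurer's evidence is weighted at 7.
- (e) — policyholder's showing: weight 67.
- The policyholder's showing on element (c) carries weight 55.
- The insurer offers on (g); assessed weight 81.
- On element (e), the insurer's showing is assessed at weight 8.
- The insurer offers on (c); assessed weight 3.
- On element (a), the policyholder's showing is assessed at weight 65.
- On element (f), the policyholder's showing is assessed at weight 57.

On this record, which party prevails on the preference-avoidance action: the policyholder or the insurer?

policyholder

— Issue I —
Stage I.1 — burden on policyholder; standard: a more-likely-than-not showing (weight exceeds 50).
    (a): 65 − 7 = 58 > 50 [met]
  All elements met. The burden passes to the insurer.
Stage I.2 — burden on insurer; standard: a heightened civil standard (weight exceeds 76).
    (b): 95 − 19 = 76 ≤ 76 [not met]
  The insurer does not carry Stage I.2.
The policyholder prevails on this issue.
— Issue II —
At Stage II.1 the policyholder must meet the balance of probabilities (weight is at least 52): on (c) the weight is 55 less the opposing 3 gives net 52, which does reach 52, so (c) meets the standard; on (d) the weight is 52, ≥ 52, so (d) meets the standard.
  Stage II.1 is satisfied; the policyholder continues to bear the burden.
At Stage II.2 the policyholder must meet the balance of probabilities (weight is at least 52): on (e) the weight is 67 less the opposing 8 gives net 59, which does reach 52, so (e) meets the standard; on (f) the weight is 57, which does reach 52, so (f) meets the standard.
  Stage II.2 is satisfied; the onus moves to the insurer.
At Stage II.3 the insurer must meet a substantially-more-likely showing (weight is at least 73): on (g) the weight is 81 less the opposing 16 gives net 65, which does not reach 73, so (g) does not meet the standard.
  The insurer does not carry Stage II.3.
So the policyholder prevails on this issue.
Per-issue: Issue I → policyholder; Issue II → policyholder. The policyholder must prevail on at least one issue; overall, the policyholder prevails.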